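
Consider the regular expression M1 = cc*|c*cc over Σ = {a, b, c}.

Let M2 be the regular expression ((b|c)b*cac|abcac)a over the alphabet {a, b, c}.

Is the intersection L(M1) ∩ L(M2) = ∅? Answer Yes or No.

Yes

Converting the expression M1 to a DFA (subset construction, then merging equivalent states) gives the minimal DFA with states {r0, r1, r2}, start state r0, accepting states {r2} and transitions r0: a→r1, b→r1, c→r2; r1: a→r1, b→r1, c→r1; r2: a→r1, b→r1, c→r2.
Converting the expression M2 to a DFA (subset construction, then merging equivalent states) gives the minimal DFA with states {t0, t1, t2, t3, t4, t5, t6, t7, t8}, start state t0, accepting states {t8} and transitions t0: a→t1, b→t2, c→t2; t1: a→t3, b→t4, c→t3; t2: a→t3, b→t2, c→t5; t3: a→t3, b→t3, c→t3; t4: a→t3, b→t3, c→t5; t5: a→t6, b→t3, c→t3; t6: a→t3, b→t3, c→t7; t7: a→t8, b→t3, c→t3; t8: a→t3, b→t3, c→t3.
Exploring the product automaton M1 × M2 from the start pair (r0, t0), following both machines on each input symbol, reaches 12 state pairs: (r0, t0), (r1, t1), (r1, t2), (r2, t2), (r1, t3), (r1, t4), (r1, t5), (r2, t5), (r1, t6), (r2, t3), (r1, t7), (r1, t8).
M1 accepts in {r2} and M2 accepts in {t8}; no reachable pair has both components accepting, so no string drives both machines to acceptance simultaneously and L(M1) ∩ L(M2) = ∅.
So no string is accepted by both, and the intersection is empty.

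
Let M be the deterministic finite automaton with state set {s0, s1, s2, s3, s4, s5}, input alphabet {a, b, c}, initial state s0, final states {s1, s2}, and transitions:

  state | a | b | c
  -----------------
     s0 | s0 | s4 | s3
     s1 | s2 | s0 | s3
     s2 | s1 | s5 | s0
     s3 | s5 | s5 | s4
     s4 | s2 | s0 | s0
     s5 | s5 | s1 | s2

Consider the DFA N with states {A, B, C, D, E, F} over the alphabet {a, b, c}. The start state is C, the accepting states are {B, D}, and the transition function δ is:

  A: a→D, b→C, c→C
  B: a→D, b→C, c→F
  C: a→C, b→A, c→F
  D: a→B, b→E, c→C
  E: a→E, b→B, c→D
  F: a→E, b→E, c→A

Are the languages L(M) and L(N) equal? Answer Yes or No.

Yes

Exploring the product automaton M × N from the start pair (s0, C), following both machines on each input symbol, reaches 6 state pairs: (s0, C), (s4, A), (s3, F), (s2, D), (s5, E), (s1, B).
M accepts in {s1, s2} and N accepts in {B, D}. In every reachable pair the two components are either both accepting — (s2, D), (s1, B) — or both non-accepting, so no string is accepted by exactly one of the machines: L(M) \ L(N) and L(N) \ L(M) are both empty.
Hence every string is accepted by M iff it is accepted by N, and the two languages coincide.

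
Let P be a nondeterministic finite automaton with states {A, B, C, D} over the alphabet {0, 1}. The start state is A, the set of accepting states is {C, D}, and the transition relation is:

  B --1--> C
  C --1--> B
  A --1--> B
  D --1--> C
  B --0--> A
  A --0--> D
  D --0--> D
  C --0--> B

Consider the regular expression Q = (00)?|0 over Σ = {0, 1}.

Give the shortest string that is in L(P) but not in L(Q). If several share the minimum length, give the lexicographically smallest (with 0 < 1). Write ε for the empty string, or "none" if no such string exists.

01

The string 01 is accepted by P but not by Q.
No shorter string lies in the difference, and 01 is the lexicographically first length-2 string in L(P) \ L(Q).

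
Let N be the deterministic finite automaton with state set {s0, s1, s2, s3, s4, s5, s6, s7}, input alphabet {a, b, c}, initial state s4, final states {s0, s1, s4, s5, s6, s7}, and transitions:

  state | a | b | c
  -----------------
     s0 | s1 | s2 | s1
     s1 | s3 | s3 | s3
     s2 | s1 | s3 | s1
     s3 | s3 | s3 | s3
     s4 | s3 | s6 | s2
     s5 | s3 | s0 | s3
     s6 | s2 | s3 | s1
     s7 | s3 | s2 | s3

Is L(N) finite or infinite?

The useful states (reachable from s4 and able to reach an accepting state) are {s1, s2, s4, s6}.
Restricted to these states the transition graph has no cycle, so every accepting path has bounded length and L is finite.

finite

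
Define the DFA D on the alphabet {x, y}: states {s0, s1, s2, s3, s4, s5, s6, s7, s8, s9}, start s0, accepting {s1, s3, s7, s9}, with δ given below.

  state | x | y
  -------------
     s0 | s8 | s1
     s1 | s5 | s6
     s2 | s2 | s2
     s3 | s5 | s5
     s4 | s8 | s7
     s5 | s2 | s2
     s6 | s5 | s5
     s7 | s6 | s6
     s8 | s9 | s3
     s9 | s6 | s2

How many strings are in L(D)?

The useful subgraph on states {s0, s1, s3, s8, s9} is acyclic, so L(D) is finite; the longest accepting path visits 3 useful states, giving maximum string length 2.
Counting accepting paths from s0 by length: 1 of length 1, 2 of length 2. Total 3.

3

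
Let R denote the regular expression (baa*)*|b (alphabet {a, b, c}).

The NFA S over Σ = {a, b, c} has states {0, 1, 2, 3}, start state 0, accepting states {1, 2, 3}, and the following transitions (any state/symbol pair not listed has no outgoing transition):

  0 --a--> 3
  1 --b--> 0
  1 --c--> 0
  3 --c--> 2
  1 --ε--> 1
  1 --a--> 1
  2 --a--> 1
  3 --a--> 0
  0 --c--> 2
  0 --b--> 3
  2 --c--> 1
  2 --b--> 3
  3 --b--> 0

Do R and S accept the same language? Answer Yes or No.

The empty string ε is accepted by R but rejected by S.
So L(R) ≠ L(S).

No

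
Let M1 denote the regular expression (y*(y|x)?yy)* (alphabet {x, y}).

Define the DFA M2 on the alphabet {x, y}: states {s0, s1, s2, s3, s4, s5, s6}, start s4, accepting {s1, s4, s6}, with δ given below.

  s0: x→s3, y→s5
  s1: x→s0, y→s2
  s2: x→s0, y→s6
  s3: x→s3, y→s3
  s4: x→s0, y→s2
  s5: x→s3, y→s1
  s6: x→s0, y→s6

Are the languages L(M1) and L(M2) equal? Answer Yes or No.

Yes

Converting the expression M1 to a DFA (subset construction, then merging equivalent states) gives the minimal DFA with states {r0, r1, r2, r3, r4, r5}, start state r0, accepting states {r0, r5} and transitions r0: x→r1, y→r2; r1: x→r3, y→r4; r2: x→r1, y→r5; r3: x→r3, y→r3; r4: x→r3, y→r0; r5: x→r1, y→r5.
Exploring the product automaton M1 × M2 from the start pair (r0, s4), following both machines on each input symbol, reaches 7 state pairs: (r0, s4), (r1, s0), (r2, s2), (r3, s3), (r4, s5), (r5, s6), (r0, s1).
M1 accepts in {r0, r5} and M2 accepts in {s1, s4, s6}. In every reachable pair the two components are either both accepting — (r0, s4), (r5, s6), (r0, s1) — or both non-accepting, so no string is accepted by exactly one of the machines: L(M1) \ L(M2) and L(M2) \ L(M1) are both empty.
Hence every string is accepted by M1 iff it is accepted by M2, and the two languages coincide.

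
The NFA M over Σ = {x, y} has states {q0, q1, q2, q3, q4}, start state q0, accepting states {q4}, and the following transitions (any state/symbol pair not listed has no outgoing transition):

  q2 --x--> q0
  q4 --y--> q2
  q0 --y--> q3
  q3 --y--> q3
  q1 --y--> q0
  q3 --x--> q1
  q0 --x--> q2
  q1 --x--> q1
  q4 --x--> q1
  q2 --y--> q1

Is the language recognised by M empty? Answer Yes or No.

The states reachable from the start state are {q0, q1, q2, q3}.
None of the accepting states {q4} is reachable, so no string is accepted and L(M) = ∅.

Yes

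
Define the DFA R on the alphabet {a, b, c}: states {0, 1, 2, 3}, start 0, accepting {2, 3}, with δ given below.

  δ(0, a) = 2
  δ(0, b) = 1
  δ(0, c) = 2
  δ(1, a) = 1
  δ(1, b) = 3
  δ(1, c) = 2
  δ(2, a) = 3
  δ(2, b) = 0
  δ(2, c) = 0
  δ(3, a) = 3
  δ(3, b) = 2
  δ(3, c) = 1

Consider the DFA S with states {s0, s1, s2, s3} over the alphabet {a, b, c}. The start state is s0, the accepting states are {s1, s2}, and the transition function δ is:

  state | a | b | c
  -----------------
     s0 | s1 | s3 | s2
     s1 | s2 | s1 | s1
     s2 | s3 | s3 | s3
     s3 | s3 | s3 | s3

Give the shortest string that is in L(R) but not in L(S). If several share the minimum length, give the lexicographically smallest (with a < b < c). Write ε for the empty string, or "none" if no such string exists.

bb

The string bb is accepted by R but not by S.
No shorter string lies in the difference, and bb is the lexicographically first length-2 string in L(R) \ L(S).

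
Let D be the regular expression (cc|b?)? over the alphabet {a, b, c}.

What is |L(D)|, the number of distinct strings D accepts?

The expression has no Kleene star, so L(D) is finite. Expanding the alternatives gives {ε, b, cc}.
That is 1 of length 0, 1 of length 1, 1 of length 2: 3 strings in all.

3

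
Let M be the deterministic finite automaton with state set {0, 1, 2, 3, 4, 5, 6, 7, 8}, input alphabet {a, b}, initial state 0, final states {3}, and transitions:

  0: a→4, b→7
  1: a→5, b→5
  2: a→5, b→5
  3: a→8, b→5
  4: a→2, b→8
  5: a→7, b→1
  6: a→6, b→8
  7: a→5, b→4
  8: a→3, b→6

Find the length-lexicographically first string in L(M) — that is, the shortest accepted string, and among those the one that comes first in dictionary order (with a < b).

aba

A breadth-first search from 0 reaches an accepting state first via the path 0 → 4 → 8 → 3 on input aba.
No string of length < 3 is accepted (BFS exhausts all shorter strings without reaching an accepting state), and aba is the lexicographically least accepting string of length 3.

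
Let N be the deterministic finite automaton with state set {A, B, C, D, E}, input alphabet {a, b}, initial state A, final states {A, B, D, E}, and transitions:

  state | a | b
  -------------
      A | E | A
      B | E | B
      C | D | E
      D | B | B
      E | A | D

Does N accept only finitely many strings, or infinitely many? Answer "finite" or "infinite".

infinite

State A is reachable from the start and can reach an accepting state, and it lies on the cycle A → A.
Traversing that cycle any number of times yields accepted strings of unbounded length, so the language is infinite.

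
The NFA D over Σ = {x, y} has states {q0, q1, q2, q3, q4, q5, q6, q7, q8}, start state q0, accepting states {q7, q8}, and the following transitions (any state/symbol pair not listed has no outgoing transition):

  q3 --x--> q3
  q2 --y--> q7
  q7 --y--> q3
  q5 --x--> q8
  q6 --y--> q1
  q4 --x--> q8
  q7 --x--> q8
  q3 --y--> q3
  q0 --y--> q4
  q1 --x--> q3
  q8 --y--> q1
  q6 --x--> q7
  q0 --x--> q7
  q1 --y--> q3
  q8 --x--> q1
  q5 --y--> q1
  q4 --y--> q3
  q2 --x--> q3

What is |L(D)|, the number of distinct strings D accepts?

The useful subgraph on states {q0, q4, q7, q8} is acyclic, so L(D) is finite; the longest accepting path visits 3 useful states, giving maximum string length 2.
Counting accepting paths from q0 by length: 1 of length 1, 2 of length 2. Total 3.

3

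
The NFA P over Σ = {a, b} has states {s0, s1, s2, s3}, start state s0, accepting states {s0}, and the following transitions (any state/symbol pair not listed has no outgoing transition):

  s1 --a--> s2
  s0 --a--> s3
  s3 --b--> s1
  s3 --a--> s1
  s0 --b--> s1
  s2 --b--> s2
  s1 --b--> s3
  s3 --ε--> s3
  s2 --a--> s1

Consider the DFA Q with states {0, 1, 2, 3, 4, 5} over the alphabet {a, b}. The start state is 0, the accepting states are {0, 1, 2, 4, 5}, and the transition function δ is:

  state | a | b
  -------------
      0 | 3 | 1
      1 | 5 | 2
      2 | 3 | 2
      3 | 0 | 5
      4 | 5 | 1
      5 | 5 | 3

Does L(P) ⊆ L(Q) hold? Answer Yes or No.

Exploring the product automaton P × Q from the start pair (s0, 0), following both machines on each input symbol, reaches 15 state pairs: (s0, 0), (s3, 3), (s1, 1), (s1, 0), (s1, 5), (s2, 5), (s3, 2), (s2, 3), (s3, 1), (s1, 3), (s1, 2), (s2, 0), (s3, 5), (s2, 1), (s2, 2).
P accepts in {s0} and Q accepts in {0, 1, 2, 4, 5}. The reachable pairs whose P-component is accepting are (s0, 0); in each of them the Q-component is accepting too, so the product for L(P) \ L(Q) (P-component accepting, Q-component rejecting) has no reachable accepting pair and the difference is empty.
Hence every string in L(P) is also in L(Q).

Yes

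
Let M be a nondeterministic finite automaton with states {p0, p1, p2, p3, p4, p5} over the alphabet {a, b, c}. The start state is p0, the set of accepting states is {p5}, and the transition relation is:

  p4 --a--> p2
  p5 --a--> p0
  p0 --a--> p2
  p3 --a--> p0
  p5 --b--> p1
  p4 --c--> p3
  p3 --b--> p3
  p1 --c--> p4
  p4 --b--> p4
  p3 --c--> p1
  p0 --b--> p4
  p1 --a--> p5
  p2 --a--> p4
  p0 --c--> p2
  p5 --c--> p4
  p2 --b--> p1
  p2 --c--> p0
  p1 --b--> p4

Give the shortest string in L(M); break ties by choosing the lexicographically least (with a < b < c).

A breadth-first search from p0 reaches an accepting state first via the path p0 → p2 → p1 → p5 on input aba.
No string of length < 3 is accepted (BFS exhausts all shorter strings without reaching an accepting state), and aba is the lexicographically least accepting string of length 3.

aba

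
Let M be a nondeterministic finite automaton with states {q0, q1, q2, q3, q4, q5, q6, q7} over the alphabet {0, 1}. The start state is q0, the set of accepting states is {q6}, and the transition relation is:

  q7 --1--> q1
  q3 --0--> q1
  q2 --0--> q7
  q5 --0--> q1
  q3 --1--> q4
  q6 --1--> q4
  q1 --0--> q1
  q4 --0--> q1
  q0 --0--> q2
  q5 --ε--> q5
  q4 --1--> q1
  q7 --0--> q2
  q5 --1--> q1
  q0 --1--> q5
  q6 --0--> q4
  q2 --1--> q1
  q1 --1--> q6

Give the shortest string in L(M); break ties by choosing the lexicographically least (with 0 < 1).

011

A breadth-first search from q0 reaches an accepting state first via the path q0 → q2 → q1 → q6 on input 011.
No string of length < 3 is accepted (BFS exhausts all shorter strings without reaching an accepting state), and 011 is the lexicographically least accepting string of length 3.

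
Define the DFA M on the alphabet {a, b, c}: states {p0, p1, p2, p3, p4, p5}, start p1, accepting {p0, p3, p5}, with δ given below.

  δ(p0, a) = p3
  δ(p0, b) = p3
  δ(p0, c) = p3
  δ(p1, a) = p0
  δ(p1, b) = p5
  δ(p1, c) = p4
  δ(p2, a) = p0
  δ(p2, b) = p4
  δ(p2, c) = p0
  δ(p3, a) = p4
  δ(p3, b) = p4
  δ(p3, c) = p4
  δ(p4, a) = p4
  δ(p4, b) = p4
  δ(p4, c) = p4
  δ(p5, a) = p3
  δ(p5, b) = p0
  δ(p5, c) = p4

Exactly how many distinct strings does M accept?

The useful subgraph on states {p0, p1, p3, p5} is acyclic, so L(M) is finite; the longest accepting path visits 4 useful states, giving maximum string length 3.
Counting accepting paths from p1 by length: 2 of length 1, 5 of length 2, 3 of length 3. Total 10.

10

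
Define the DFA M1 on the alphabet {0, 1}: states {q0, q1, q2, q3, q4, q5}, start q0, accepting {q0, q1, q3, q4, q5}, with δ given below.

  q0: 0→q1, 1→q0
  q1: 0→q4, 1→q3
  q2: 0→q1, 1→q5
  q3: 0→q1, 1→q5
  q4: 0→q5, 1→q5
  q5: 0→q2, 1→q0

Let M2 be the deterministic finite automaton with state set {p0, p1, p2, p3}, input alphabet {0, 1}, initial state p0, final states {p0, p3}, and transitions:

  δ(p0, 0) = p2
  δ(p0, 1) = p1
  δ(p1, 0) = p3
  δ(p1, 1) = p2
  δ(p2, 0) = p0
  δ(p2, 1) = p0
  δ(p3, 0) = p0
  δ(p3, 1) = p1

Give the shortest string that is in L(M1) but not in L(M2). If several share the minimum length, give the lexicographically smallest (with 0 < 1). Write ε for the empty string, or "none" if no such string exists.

0

The string 0 is accepted by M1 but not by M2.
No shorter string lies in the difference, and 0 is the lexicographically first length-1 string in L(M1) \ L(M2).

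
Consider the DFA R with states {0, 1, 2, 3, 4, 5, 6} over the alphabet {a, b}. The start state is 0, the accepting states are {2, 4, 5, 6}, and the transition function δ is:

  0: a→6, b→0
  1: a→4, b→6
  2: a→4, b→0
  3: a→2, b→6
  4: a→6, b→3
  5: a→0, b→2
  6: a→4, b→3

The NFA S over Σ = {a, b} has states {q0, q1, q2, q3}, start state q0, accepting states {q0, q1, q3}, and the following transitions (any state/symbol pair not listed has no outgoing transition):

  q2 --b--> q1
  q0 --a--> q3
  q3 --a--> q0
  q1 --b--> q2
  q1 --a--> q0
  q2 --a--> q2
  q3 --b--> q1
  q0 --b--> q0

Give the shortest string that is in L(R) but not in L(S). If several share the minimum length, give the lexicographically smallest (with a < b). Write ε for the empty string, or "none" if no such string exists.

The string abb is accepted by R but not by S.
No shorter string lies in the difference, and abb is the lexicographically first length-3 string in L(R) \ L(S).

abb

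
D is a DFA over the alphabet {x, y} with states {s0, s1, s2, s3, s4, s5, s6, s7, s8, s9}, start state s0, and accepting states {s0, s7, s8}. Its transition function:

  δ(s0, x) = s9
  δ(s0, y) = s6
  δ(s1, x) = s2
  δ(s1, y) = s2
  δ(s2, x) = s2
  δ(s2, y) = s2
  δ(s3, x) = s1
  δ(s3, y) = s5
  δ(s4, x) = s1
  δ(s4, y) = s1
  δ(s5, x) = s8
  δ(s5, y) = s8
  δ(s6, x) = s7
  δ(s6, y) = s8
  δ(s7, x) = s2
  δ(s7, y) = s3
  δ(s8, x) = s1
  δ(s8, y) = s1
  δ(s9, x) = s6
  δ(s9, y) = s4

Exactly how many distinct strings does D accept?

9

The useful subgraph on states {s0, s3, s5, s6, s7, s8, s9} is acyclic, so L(D) is finite; the longest accepting path visits 7 useful states, giving maximum string length 6.
Counting accepting paths from s0 by length: 1 of length 0, 2 of length 2, 2 of length 3, 2 of length 5, 2 of length 6. Total 9.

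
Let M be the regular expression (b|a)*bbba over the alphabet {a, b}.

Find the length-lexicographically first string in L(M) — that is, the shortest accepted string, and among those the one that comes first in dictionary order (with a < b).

By inspection of the expression, no string of length less than 4 matches, and bbba is the lexicographically first match of length 4.

bbba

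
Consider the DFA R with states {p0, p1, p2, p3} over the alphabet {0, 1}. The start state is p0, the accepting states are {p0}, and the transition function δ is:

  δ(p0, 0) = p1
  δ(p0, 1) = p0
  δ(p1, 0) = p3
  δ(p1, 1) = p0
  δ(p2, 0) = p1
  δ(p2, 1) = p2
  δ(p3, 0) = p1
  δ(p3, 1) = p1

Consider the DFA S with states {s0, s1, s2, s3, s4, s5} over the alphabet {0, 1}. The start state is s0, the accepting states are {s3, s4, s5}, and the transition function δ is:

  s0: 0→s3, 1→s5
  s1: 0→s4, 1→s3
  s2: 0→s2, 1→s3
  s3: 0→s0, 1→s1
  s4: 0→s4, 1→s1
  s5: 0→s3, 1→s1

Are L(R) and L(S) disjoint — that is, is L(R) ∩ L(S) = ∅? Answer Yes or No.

The string 1 is accepted by both R and S.
Hence L(R) ∩ L(S) ≠ ∅.

No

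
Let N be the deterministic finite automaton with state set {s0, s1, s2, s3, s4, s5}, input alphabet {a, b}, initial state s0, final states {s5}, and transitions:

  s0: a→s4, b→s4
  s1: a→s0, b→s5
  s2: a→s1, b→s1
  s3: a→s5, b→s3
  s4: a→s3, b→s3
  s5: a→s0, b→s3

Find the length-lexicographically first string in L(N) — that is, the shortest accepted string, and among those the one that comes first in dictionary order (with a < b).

A breadth-first search from s0 reaches an accepting state first via the path s0 → s4 → s3 → s5 on input aaa.
No string of length < 3 is accepted (BFS exhausts all shorter strings without reaching an accepting state), and aaa is the lexicographically least accepting string of length 3.

aaa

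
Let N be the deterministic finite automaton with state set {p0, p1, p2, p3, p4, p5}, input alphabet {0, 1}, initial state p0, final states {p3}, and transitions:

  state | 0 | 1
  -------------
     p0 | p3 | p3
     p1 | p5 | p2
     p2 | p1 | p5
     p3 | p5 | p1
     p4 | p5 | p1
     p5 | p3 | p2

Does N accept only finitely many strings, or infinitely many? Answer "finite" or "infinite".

State p1 is reachable from the start and can reach an accepting state, and it lies on the cycle p1 → p2 → p1.
Traversing that cycle any number of times yields accepted strings of unbounded length, so the language is infinite.

infinite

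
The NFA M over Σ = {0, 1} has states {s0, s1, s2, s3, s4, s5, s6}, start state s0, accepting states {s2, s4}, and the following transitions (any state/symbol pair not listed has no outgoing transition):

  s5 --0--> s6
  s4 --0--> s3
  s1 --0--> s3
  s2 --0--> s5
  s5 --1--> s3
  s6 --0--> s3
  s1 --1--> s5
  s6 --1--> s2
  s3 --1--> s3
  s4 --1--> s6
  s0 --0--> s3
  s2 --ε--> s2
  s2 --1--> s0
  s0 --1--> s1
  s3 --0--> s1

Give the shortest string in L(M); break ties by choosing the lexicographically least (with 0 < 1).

1101

A breadth-first search from s0 reaches an accepting state first via the path s0 → s1 → s5 → s6 → s2 on input 1101.
No string of length < 4 is accepted (BFS exhausts all shorter strings without reaching an accepting state), and 1101 is the lexicographically least accepting string of length 4.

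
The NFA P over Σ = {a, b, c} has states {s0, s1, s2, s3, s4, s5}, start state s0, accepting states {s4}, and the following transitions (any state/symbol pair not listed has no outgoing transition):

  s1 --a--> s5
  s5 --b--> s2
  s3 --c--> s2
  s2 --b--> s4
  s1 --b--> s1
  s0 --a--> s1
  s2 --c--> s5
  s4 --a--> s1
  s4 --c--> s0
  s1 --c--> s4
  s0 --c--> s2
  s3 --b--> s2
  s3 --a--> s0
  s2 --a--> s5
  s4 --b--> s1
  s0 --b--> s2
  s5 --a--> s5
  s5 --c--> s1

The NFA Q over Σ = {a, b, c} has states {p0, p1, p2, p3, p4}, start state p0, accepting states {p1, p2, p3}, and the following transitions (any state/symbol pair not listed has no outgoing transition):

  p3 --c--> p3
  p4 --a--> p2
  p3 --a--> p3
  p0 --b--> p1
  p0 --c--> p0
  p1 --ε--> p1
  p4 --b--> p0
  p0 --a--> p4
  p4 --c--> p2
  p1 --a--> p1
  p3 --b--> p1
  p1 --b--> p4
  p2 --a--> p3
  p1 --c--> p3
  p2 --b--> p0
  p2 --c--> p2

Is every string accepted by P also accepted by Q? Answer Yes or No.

No

The string bb is in L(P) but not in L(Q).
So L(P) ⊄ L(Q).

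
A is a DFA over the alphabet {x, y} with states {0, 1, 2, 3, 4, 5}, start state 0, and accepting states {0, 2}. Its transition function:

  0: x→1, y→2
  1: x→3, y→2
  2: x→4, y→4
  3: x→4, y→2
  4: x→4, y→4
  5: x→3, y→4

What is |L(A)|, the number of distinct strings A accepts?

4

The useful subgraph on states {0, 1, 2, 3} is acyclic, so L(A) is finite; the longest accepting path visits 4 useful states, giving maximum string length 3.
Counting accepting paths from 0 by length: 1 of length 0, 1 of length 1, 1 of length 2, 1 of length 3. Total 4.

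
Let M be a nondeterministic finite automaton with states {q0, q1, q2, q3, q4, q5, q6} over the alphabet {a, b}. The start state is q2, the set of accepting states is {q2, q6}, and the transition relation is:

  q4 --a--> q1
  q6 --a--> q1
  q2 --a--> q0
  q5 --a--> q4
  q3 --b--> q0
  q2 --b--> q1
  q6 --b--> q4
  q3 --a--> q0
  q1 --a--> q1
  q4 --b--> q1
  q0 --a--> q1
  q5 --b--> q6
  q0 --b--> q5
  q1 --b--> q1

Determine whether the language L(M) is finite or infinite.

finite

The useful states (reachable from q2 and able to reach an accepting state) are {q0, q2, q5, q6}.
Restricted to these states the transition graph has no cycle, so every accepting path has bounded length and L is finite.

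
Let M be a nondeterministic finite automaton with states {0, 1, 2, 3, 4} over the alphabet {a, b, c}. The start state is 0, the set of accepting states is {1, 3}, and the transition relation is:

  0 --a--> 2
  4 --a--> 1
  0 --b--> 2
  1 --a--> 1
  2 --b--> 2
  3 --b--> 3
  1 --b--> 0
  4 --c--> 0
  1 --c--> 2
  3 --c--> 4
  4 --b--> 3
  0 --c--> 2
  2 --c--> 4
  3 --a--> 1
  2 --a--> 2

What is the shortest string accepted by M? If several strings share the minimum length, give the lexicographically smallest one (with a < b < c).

aca

A breadth-first search from 0 reaches an accepting state first via the path 0 → 2 → 4 → 1 on input aca.
No string of length < 3 is accepted (BFS exhausts all shorter strings without reaching an accepting state), and aca is the lexicographically least accepting string of length 3.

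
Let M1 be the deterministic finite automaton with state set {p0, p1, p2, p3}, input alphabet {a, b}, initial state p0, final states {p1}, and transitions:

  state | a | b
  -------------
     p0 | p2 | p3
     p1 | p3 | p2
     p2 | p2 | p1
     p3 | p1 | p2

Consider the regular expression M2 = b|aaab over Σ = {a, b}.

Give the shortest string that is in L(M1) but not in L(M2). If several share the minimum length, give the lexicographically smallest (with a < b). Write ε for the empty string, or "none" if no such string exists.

ab

The string ab is accepted by M1 but not by M2.
No shorter string lies in the difference, and ab is the lexicographically first length-2 string in L(M1) \ L(M2).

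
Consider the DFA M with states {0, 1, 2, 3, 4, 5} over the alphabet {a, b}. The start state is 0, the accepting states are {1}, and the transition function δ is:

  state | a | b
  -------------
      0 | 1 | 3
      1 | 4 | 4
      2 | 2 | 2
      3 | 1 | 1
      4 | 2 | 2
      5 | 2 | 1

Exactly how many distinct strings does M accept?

The useful subgraph on states {0, 1, 3} is acyclic, so L(M) is finite; the longest accepting path visits 3 useful states, giving maximum string length 2.
Counting accepting paths from 0 by length: 1 of length 1, 2 of length 2. Total 3.

3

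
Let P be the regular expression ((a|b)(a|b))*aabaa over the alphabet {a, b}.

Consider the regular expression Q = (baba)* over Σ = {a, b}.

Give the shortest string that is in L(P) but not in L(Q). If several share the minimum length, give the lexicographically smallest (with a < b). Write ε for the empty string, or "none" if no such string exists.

aabaa

The string aabaa is accepted by P but not by Q.
No shorter string lies in the difference, and aabaa is the lexicographically first length-5 string in L(P) \ L(Q).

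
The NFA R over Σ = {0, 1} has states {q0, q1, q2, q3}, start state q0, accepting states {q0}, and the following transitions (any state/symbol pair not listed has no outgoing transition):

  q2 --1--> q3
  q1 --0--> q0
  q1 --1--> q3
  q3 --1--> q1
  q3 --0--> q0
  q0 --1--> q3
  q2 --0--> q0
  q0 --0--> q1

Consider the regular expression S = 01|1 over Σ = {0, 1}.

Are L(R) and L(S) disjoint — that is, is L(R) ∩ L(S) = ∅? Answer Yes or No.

Converting the expression S to a DFA (subset construction, then merging equivalent states) gives the minimal DFA with states {s0, s1, s2, s3}, start state s0, accepting states {s2} and transitions s0: 0→s1, 1→s2; s1: 0→s3, 1→s2; s2: 0→s3, 1→s3; s3: 0→s3, 1→s3.
Exploring the product automaton R × S from the start pair (q0, s0), following both machines on each input symbol, reaches 6 state pairs: (q0, s0), (q1, s1), (q3, s2), (q0, s3), (q1, s3), (q3, s3).
R accepts in {q0} and S accepts in {s2}; no reachable pair has both components accepting, so no string drives both machines to acceptance simultaneously and L(R) ∩ L(S) = ∅.
So no string is accepted by both, and the intersection is empty.

Yes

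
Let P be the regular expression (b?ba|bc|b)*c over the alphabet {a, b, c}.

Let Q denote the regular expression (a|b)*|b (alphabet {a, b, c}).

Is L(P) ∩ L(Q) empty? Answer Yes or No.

Yes

Converting the expression P to a DFA (subset construction, then merging equivalent states) gives the minimal DFA with states {p0, p1, p2, p3, p4}, start state p0, accepting states {p3, p4} and transitions p0: a→p1, b→p2, c→p3; p1: a→p1, b→p1, c→p1; p2: a→p0, b→p2, c→p4; p3: a→p1, b→p1, c→p1; p4: a→p1, b→p2, c→p3.
Converting the expression Q to a DFA (subset construction, then merging equivalent states) gives the minimal DFA with states {q0, q1}, start state q0, accepting states {q0} and transitions q0: a→q0, b→q0, c→q1; q1: a→q1, b→q1, c→q1.
Exploring the product automaton P × Q from the start pair (p0, q0), following both machines on each input symbol, reaches 8 state pairs: (p0, q0), (p1, q0), (p2, q0), (p3, q1), (p1, q1), (p4, q1), (p2, q1), (p0, q1).
P accepts in {p3, p4} and Q accepts in {q0}; no reachable pair has both components accepting, so no string drives both machines to acceptance simultaneously and L(P) ∩ L(Q) = ∅.
So no string is accepted by both, and the intersection is empty.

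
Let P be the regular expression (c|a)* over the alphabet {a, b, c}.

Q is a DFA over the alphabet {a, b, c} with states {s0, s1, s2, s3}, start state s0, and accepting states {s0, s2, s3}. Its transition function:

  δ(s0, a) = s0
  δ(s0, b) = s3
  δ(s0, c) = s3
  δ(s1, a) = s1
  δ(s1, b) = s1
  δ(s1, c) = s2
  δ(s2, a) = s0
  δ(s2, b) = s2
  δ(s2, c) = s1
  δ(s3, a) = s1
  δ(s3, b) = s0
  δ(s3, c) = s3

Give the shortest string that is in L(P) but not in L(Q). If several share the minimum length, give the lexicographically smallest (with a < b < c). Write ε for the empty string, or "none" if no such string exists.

The string ca is accepted by P but not by Q.
No shorter string lies in the difference, and ca is the lexicographically first length-2 string in L(P) \ L(Q).

ca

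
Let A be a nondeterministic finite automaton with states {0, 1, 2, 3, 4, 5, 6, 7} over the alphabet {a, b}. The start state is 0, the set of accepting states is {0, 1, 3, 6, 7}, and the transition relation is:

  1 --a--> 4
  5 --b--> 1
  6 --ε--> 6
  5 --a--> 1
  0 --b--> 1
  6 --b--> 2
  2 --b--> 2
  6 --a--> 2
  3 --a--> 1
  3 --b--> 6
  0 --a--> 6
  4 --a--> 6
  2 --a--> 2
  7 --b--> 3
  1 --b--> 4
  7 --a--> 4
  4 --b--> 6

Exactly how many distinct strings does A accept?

The useful subgraph on states {0, 1, 4, 6} is acyclic, so L(A) is finite; the longest accepting path visits 4 useful states, giving maximum string length 3.
Counting accepting paths from 0 by length: 1 of length 0, 2 of length 1, 4 of length 3. Total 7.

7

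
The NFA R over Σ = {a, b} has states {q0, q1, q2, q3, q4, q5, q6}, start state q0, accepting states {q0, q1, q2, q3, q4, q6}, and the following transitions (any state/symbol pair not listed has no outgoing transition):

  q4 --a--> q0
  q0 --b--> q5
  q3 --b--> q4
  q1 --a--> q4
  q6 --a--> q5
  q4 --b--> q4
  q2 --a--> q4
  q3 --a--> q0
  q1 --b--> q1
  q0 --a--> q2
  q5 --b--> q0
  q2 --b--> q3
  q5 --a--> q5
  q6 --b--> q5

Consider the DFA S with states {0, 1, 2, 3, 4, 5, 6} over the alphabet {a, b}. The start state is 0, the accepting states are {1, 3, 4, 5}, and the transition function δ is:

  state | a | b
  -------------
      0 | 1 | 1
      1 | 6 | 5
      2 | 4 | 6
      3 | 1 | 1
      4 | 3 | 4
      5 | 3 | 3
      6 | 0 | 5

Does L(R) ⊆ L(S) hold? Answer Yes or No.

No

The empty string ε is in L(R) but not in L(S).
So L(R) ⊄ L(S).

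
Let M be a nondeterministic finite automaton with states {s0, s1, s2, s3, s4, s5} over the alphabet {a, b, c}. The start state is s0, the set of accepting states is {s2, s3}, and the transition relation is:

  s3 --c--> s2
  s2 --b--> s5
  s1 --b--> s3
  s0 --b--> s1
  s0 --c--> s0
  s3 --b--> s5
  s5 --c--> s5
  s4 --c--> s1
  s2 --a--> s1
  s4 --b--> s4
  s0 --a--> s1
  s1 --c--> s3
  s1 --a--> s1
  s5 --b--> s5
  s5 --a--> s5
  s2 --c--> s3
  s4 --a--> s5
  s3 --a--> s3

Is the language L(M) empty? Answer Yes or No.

No

The string ab is accepted: the run s0 → s1 → s3 ends in the accepting state s3.
Since at least one string is accepted, L(M) is not empty.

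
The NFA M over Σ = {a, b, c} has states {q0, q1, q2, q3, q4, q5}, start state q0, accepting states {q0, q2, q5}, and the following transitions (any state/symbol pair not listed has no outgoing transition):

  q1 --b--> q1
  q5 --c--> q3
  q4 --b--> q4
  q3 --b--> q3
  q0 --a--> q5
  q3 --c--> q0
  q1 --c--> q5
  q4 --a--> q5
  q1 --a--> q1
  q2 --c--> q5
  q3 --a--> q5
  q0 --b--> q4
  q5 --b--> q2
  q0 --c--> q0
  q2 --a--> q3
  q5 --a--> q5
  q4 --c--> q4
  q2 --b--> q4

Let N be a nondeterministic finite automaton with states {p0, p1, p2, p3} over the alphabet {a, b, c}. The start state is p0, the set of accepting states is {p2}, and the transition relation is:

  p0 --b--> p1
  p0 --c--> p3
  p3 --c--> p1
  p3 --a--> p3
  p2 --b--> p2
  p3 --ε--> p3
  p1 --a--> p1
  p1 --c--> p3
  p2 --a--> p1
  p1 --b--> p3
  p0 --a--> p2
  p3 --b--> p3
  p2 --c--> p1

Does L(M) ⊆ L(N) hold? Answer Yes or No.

The empty string ε is in L(M) but not in L(N).
So L(M) ⊄ L(N).

No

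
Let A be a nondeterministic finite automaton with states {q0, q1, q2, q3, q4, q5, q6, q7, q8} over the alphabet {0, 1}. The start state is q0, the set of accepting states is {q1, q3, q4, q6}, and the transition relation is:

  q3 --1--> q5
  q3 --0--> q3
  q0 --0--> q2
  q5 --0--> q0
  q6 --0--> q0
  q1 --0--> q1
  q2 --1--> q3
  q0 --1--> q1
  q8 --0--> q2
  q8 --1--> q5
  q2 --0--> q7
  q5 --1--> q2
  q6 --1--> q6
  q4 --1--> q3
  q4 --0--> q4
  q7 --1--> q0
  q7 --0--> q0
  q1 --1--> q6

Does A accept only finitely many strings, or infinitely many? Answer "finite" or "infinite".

infinite

State q1 is reachable from the start and can reach an accepting state, and it lies on the cycle q1 → q1.
Traversing that cycle any number of times yields accepted strings of unbounded length, so the language is infinite.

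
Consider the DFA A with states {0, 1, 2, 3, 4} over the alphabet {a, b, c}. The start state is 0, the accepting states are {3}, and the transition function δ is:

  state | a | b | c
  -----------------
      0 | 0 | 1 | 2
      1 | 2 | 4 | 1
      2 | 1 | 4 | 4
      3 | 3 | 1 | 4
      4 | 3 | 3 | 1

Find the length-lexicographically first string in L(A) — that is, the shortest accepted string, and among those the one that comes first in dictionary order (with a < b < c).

A breadth-first search from 0 reaches an accepting state first via the path 0 → 1 → 4 → 3 on input bba.
No string of length < 3 is accepted (BFS exhausts all shorter strings without reaching an accepting state), and bba is the lexicographically least accepting string of length 3.

bba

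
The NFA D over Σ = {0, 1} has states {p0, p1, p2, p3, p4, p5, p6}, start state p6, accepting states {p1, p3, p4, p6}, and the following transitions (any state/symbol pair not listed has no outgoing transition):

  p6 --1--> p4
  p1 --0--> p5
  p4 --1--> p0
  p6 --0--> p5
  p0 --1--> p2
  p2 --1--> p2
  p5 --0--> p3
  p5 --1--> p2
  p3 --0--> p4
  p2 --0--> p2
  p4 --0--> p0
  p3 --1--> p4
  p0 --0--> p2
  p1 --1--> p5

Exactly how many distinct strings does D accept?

The useful subgraph on states {p3, p4, p5, p6} is acyclic, so L(D) is finite; the longest accepting path visits 4 useful states, giving maximum string length 3.
Counting accepting paths from p6 by length: 1 of length 0, 1 of length 1, 1 of length 2, 2 of length 3. Total 5.

5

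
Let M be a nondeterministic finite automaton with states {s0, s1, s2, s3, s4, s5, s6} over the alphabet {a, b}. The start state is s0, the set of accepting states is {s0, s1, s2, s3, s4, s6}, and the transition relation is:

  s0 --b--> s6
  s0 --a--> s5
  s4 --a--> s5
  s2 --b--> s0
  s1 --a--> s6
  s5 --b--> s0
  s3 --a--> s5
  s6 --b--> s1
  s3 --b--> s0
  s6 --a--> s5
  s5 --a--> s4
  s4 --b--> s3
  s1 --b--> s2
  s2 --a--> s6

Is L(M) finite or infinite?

infinite

State s0 is reachable from the start and can reach an accepting state, and it lies on the cycle s0 → s5 → s0.
Traversing that cycle any number of times yields accepted strings of unbounded length, so the language is infinite.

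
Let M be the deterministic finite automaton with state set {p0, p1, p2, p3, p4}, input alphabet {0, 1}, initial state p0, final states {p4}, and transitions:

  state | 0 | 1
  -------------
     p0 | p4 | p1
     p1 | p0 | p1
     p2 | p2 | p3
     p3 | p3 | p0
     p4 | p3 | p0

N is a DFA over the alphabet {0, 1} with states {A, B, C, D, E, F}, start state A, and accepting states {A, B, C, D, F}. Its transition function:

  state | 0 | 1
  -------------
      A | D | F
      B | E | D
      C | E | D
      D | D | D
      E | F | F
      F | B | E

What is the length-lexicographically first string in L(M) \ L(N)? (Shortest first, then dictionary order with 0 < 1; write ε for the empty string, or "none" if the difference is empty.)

100

The string 100 is accepted by M but not by N.
No shorter string lies in the difference, and 100 is the lexicographically first length-3 string in L(M) \ L(N).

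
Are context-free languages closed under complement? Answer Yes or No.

CFLs are closed under union, so if they were also closed under complement they would be closed under intersection by De Morgan (L₁ ∩ L₂ is the complement of the union of the complements). But {aⁿbⁿcᵐ} ∩ {aᵐbⁿcⁿ} = {aⁿbⁿcⁿ} is not context-free although both operands are.

No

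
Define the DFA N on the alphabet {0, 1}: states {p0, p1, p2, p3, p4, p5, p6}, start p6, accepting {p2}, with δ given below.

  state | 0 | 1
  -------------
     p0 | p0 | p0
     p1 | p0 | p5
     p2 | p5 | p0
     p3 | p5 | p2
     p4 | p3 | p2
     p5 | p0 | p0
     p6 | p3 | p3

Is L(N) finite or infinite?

The useful states (reachable from p6 and able to reach an accepting state) are {p2, p3, p6}.
Restricted to these states the transition graph has no cycle, so every accepting path has bounded length and L is finite.

finite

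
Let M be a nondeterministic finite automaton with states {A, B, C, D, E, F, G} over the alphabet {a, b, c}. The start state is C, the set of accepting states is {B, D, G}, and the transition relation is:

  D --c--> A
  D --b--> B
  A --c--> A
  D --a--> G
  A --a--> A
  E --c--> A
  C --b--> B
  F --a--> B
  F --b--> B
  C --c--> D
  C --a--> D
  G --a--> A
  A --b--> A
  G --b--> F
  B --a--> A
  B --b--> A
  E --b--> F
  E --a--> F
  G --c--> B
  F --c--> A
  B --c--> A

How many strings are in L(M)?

The useful subgraph on states {B, C, D, F, G} is acyclic, so L(M) is finite; the longest accepting path visits 5 useful states, giving maximum string length 4.
Counting accepting paths from C by length: 3 of length 1, 4 of length 2, 2 of length 3, 4 of length 4. Total 13.

13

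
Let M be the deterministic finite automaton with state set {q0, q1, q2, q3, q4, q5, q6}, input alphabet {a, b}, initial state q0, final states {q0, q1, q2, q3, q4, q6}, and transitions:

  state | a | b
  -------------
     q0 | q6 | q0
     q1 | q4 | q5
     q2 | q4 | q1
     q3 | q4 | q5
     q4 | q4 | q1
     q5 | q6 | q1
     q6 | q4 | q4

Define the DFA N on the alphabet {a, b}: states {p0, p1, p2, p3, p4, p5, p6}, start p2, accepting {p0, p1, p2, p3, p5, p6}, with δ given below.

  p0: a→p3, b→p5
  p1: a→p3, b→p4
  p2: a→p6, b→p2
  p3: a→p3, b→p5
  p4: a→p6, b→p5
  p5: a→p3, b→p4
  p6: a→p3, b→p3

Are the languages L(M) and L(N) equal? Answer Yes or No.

Yes

Exploring the product automaton M × N from the start pair (q0, p2), following both machines on each input symbol, reaches 5 state pairs: (q0, p2), (q6, p6), (q4, p3), (q1, p5), (q5, p4).
M accepts in {q0, q1, q2, q3, q4, q6} and N accepts in {p0, p1, p2, p3, p5, p6}. In every reachable pair the two components are either both accepting — (q0, p2), (q6, p6), (q4, p3), (q1, p5) — or both non-accepting, so no string is accepted by exactly one of the machines: L(M) \ L(N) and L(N) \ L(M) are both empty.
Hence every string is accepted by M iff it is accepted by N, and the two languages coincide.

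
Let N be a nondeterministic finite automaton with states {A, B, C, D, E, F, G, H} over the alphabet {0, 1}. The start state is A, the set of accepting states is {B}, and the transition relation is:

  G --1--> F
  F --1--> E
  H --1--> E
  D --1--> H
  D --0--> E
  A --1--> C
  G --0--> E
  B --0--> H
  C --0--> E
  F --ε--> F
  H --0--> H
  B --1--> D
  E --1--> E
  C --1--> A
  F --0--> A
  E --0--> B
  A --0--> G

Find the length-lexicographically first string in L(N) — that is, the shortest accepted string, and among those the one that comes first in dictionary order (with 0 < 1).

A breadth-first search from A reaches an accepting state first via the path A → G → E → B on input 000.
No string of length < 3 is accepted (BFS exhausts all shorter strings without reaching an accepting state), and 000 is the lexicographically least accepting string of length 3.

000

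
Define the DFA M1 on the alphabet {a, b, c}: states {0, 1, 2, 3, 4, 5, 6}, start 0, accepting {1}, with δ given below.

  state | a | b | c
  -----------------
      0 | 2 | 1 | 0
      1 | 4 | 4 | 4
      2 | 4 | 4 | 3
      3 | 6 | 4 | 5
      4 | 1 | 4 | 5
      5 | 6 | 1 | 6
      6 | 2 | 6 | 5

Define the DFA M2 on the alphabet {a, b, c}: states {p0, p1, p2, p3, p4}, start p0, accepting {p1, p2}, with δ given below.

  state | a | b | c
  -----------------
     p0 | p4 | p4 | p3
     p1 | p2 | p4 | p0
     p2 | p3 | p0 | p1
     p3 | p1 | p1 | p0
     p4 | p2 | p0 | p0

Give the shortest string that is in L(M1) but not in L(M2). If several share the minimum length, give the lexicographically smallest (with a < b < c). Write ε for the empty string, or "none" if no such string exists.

The string b is accepted by M1 but not by M2.
No shorter string lies in the difference, and b is the lexicographically first length-1 string in L(M1) \ L(M2).

b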